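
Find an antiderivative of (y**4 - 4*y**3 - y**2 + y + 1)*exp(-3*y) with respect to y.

(-27*y**4 + 72*y**3 + 99*y**2 + 39*y - 14)*exp(-3*y)/81 + C

Use integration by parts with u = y**4 - 4*y**3 - y**2 + y + 1, dv = exp(-3*y) dy, so v = -exp(-3*y)/3.
Apply parts 4 times (tabular method): alternate signs, differentiate u down to 0, integrate dv up.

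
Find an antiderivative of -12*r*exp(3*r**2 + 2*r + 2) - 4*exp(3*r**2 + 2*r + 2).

-2*exp(3*r**2 + 2*r + 2) + C

Let u = 3*r**2 + 2*r + 2, so du = (6*r + 2) dr.
Rewriting, the integral becomes -2·∫ e^u du = -2·e^u.
Substituting back, u = 3*r**2 + 2*r + 2.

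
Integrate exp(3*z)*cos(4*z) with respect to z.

4*exp(3*z)*sin(4*z)/25 + 3*exp(3*z)*cos(4*z)/25 + C

Let I denote the integral. Integrate by parts with u = cos(4*z), dv = exp(3*z) dz, so v = exp(3*z)/3: I = exp(3*z)*cos(4*z)/3 + (4/3)·∫ exp(3*z)*sin(4*z) dz.
Apply parts again with u = sin(4*z), dv = exp(3*z) dz: ∫ exp(3*z)*sin(4*z) dz = exp(3*z)*sin(4*z)/3 − (4/3)·I. Substituting back brings back I: I = 4*exp(3*z)*sin(4*z)/9 + exp(3*z)*cos(4*z)/3 − (16/9)·I.
Solving for I: (1 + 16/9)·I equals the remaining terms, so I = (9/25)·(4*exp(3*z)*sin(4*z)/9 + exp(3*z)*cos(4*z)/3).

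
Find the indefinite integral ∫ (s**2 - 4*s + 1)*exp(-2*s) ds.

Use integration by parts with u = s**2 - 4*s + 1, dv = exp(-2*s) ds, so v = -exp(-2*s)/2.
Apply parts 2 times (tabular method): alternate signs, differentiate u down to 0, integrate dv up.

(-2*s**2 + 6*s + 1)*exp(-2*s)/4 + C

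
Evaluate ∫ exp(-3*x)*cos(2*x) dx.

Let I denote the integral. Integrate by parts with u = cos(2*x), dv = exp(-3*x) dx, so v = -exp(-3*x)/3: I = -exp(-3*x)*cos(2*x)/3 − (2/3)·∫ exp(-3*x)*sin(2*x) dx.
Apply parts again with u = sin(2*x), dv = exp(-3*x) dx: ∫ exp(-3*x)*sin(2*x) dx = -exp(-3*x)*sin(2*x)/3 + (2/3)·I. Substituting back brings back I: I = 2*exp(-3*x)*sin(2*x)/9 - exp(-3*x)*cos(2*x)/3 − (4/9)·I.
Solving for I: (1 + 4/9)·I equals the remaining terms, so I = (9/13)·(2*exp(-3*x)*sin(2*x)/9 - exp(-3*x)*cos(2*x)/3).

2*exp(-3*x)*sin(2*x)/13 - 3*exp(-3*x)*cos(2*x)/13 + C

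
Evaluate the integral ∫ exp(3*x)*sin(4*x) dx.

Let I denote the integral. Integrate by parts with u = sin(4*x), dv = exp(3*x) dx, so v = exp(3*x)/3: I = exp(3*x)*sin(4*x)/3 − (4/3)·∫ exp(3*x)*cos(4*x) dx.
Apply parts again with u = cos(4*x), dv = exp(3*x) dx: ∫ exp(3*x)*cos(4*x) dx = exp(3*x)*cos(4*x)/3 + (4/3)·I. Substituting back brings back I: I = exp(3*x)*sin(4*x)/3 - 4*exp(3*x)*cos(4*x)/9 − (16/9)·I.
Solving for I: (1 + 16/9)·I equals the remaining terms, so I = (9/25)·(exp(3*x)*sin(4*x)/3 - 4*exp(3*x)*cos(4*x)/9).

3*exp(3*x)*sin(4*x)/25 - 4*exp(3*x)*cos(4*x)/25 + C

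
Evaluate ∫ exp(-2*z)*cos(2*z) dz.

Let I denote the integral. Integrate by parts with u = cos(2*z), dv = exp(-2*z) dz, so v = -exp(-2*z)/2: I = -exp(-2*z)*cos(2*z)/2 − ∫ exp(-2*z)*sin(2*z) dz.
Apply parts again with u = sin(2*z), dv = exp(-2*z) dz: ∫ exp(-2*z)*sin(2*z) dz = -exp(-2*z)*sin(2*z)/2 + I. Substituting back brings back I: I = exp(-2*z)*sin(2*z)/2 - exp(-2*z)*cos(2*z)/2 − I.
Solving for I: (1 + 1)·I equals the remaining terms, so I = (1/2)·(exp(-2*z)*sin(2*z)/2 - exp(-2*z)*cos(2*z)/2).

exp(-2*z)*sin(2*z)/4 - exp(-2*z)*cos(2*z)/4 + C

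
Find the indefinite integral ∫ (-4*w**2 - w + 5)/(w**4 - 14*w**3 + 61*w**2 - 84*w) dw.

Factor the denominator: w*(w - 7)*(w - 4)*(w - 3).
Partial-fraction decomposition: -17/(6*(w - 3)) + 21/(4*(w - 4)) - 33/(14*(w - 7)) - 5/(84*w).
Integrate each term: A/(w−a) contributes A·log|w−a|.

-5*log(w)/84 - 33*log(w - 7)/14 + 21*log(w - 4)/4 - 17*log(w - 3)/6 + C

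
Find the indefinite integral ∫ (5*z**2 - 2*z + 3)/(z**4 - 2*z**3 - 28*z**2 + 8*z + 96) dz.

Factor the denominator: (z - 6)*(z - 2)*(z + 2)*(z + 4).
Partial-fraction decomposition: -91/(120*(z + 4)) + 27/(64*(z + 2)) - 19/(96*(z - 2)) + 171/(320*(z - 6)).
Integrate each term: A/(z−a) contributes A·log|z−a|.

171*log(z - 6)/320 - 19*log(z - 2)/96 + 27*log(z + 2)/64 - 91*log(z + 4)/120 + C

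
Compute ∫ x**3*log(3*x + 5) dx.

x**4*log(3*x + 5)/4 - x**4/16 + 5*x**3/36 - 25*x**2/72 + 125*x/108 - 625*log(3*x + 5)/324 + C

Use integration by parts with u = log(3*x + 5), dv = x**3 dx.
Then du = 3/(3*x + 5) dx and v = x**4/4.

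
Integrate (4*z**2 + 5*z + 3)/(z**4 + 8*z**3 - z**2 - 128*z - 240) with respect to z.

29*log(z - 4)/168 - 12*log(z + 3)/7 + 47*log(z + 4)/8 - 13*log(z + 5)/3 + C

Factor the denominator: (z - 4)*(z + 3)*(z + 4)*(z + 5).
Partial-fraction decomposition: -13/(3*(z + 5)) + 47/(8*(z + 4)) - 12/(7*(z + 3)) + 29/(168*(z - 4)).
Integrate each term: A/(z−a) contributes A·log|z−a|.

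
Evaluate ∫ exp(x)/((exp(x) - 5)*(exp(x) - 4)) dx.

Let u = e^x, du = e^x dx.
The integral becomes ∫ du/((u-4)(u-5)); decompose into partial fractions.

log(exp(x) - 5) - log(exp(x) - 4) + C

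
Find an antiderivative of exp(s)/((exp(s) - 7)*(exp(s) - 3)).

log(exp(s) - 7)/4 - log(exp(s) - 3)/4 + C

Let u = e^s, du = e^s ds.
The integral becomes ∫ du/((u-3)(u-7)); decompose into partial fractions.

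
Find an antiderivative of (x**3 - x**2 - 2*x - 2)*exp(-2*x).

Use integration by parts with u = x**3 - x**2 - 2*x - 2, dv = exp(-2*x) dx, so v = -exp(-2*x)/2.
Apply parts 3 times (tabular method): alternate signs, differentiate u down to 0, integrate dv up.

(-4*x**3 - 2*x**2 + 6*x + 11)*exp(-2*x)/8 + C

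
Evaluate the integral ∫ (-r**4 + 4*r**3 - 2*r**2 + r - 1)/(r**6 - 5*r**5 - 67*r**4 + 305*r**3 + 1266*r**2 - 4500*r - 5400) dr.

186863*log(r - 6)/853776 - 57*log(r - 5)/220 + 3*log(r + 1)/1960 - 1181*log(r + 5)/4840 + 2239*log(r + 6)/7920 + 499/(924*r - 5544) + C

Factor the denominator: (r - 6)**2*(r - 5)*(r + 1)*(r + 5)*(r + 6).
Partial-fraction decomposition: 2239/(7920*(r + 6)) - 1181/(4840*(r + 5)) + 3/(1960*(r + 1)) - 57/(220*(r - 5)) + 186863/(853776*(r - 6)) - 499/(924*(r - 6)**2).
Integrate each term; A/(r−a) gives A·log|r−a|; A/(r−a)² gives −A/(r−a).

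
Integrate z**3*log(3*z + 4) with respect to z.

Use integration by parts with u = log(3*z + 4), dv = z**3 dz.
Then du = 3/(3*z + 4) dz and v = z**4/4.

z**4*log(3*z + 4)/4 - z**4/16 + z**3/9 - 2*z**2/9 + 16*z/27 - 64*log(3*z + 4)/81 + C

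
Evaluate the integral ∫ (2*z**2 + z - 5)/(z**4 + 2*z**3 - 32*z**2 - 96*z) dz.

5*log(z)/96 + 73*log(z - 6)/600 - 139*log(z + 4)/800 - 23/(40*z + 160) + C

Factor the denominator: z*(z - 6)*(z + 4)**2.
Partial-fraction decomposition: -139/(800*(z + 4)) + 23/(40*(z + 4)**2) + 73/(600*(z - 6)) + 5/(96*z).
Integrate each term; A/(z−a) gives A·log|z−a|; A/(z−a)² gives −A/(z−a).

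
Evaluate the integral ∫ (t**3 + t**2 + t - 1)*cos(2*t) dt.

Use integration by parts with u = t**3 + t**2 + t - 1, dv = cos(2*t) dt, so v = sin(2*t)/2.
Apply parts 3 times (tabular method): alternate signs, differentiate u down to 0, integrate dv up.

t**3*sin(2*t)/2 + t**2*sin(2*t)/2 + 3*t**2*cos(2*t)/4 - t*sin(2*t)/4 + t*cos(2*t)/2 - 3*sin(2*t)/4 - cos(2*t)/8 + C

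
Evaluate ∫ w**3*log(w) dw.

Use integration by parts with u = log(w), dv = w**3 dw.
Then du = 1/w dw and v = w**4/4.

w**4*log(w)/4 - w**4/16 + C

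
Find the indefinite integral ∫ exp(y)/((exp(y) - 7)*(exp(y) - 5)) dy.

log(exp(y) - 7)/2 - log(exp(y) - 5)/2 + C

Let u = e^y, du = e^y dy.
The integral becomes ∫ du/((u-7)(u-5)); decompose into partial fractions.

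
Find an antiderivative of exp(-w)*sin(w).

Let I denote the integral. Integrate by parts with u = sin(w), dv = exp(-w) dw, so v = -exp(-w): I = -exp(-w)*sin(w) + ∫ exp(-w)*cos(w) dw.
Apply parts again with u = cos(w), dv = exp(-w) dw: ∫ exp(-w)*cos(w) dw = -exp(-w)*cos(w) − I. Substituting back brings back I: I = -exp(-w)*sin(w) - exp(-w)*cos(w) − I.
Solving for I: (1 + 1)·I equals the remaining terms, so I = (1/2)·(-exp(-w)*sin(w) - exp(-w)*cos(w)).

-exp(-w)*sin(w)/2 - exp(-w)*cos(w)/2 + C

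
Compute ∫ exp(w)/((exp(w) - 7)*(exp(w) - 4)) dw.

Let u = e^w, du = e^w dw.
The integral becomes ∫ du/((u-4)(u-7)); decompose into partial fractions.

log(exp(w) - 7)/3 - log(exp(w) - 4)/3 + C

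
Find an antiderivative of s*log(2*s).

s**2*(log(s) + log(2))/2 - s**2/4 + C

Use integration by parts with u = log(2*s), dv = s ds.
Then du = 1/s ds and v = s**2/2.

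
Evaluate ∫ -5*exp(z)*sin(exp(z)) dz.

Let u = exp(z), so du = (exp(z)) dz.
Rewriting, the integral becomes -5·∫ sin(u) du = -5·-cos(u).
Substituting back, u = exp(z).

5*cos(exp(z)) + C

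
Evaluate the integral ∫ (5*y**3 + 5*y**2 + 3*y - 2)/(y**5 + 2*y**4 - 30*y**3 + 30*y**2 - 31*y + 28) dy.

Factor the denominator: (y - 4)*(y - 1)*(y + 7)*(y**2 + 1).
Partial-fraction decomposition: -(138*y + 59)/(850*(y**2 + 1)) - 1493/(4400*(y + 7)) - 11/(48*(y - 1)) + 410/(561*(y - 4)).
Integrate each term; A/(y−a) gives A·log|y−a|; the (By+D)/(y²+p²) term gives a log and an atan.

410*log(y - 4)/561 - 11*log(y - 1)/48 - 1493*log(y + 7)/4400 - 69*log(y**2 + 1)/850 - 59*atan(y)/850 + C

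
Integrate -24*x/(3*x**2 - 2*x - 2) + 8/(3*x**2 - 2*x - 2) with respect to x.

Let u = 3*x**2 - 2*x - 2, so du = (6*x - 2) dx.
Rewriting, the integral becomes -4·∫ 1/u du = -4·log(u).
Substituting back, u = 3*x**2 - 2*x - 2.

-4*log(3*x**2 - 2*x - 2) + C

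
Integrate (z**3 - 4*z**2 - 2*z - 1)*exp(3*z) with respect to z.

(9*z**3 - 45*z**2 + 12*z - 13)*exp(3*z)/27 + C

Use integration by parts with u = z**3 - 4*z**2 - 2*z - 1, dv = exp(3*z) dz, so v = exp(3*z)/3.
Apply parts 3 times (tabular method): alternate signs, differentiate u down to 0, integrate dv up.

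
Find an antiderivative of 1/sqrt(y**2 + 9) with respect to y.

log(y + sqrt(y**2 + 9)) + C

Substitute y = 3·tan(θ), so dy = 3·sec(θ)^2 dθ and the radical becomes sqrt(y**2 + 9) = 3·sec(θ) by the Pythagorean identity.
Integrate the resulting trig expression in θ, then back-substitute tan(θ) = y/3, sec(θ) = sqrt(y**2 + 9)/3 (absorbing any constant into C).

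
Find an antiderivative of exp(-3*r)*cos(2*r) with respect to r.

2*exp(-3*r)*sin(2*r)/13 - 3*exp(-3*r)*cos(2*r)/13 + C

Let I denote the integral. Integrate by parts with u = cos(2*r), dv = exp(-3*r) dr, so v = -exp(-3*r)/3: I = -exp(-3*r)*cos(2*r)/3 − (2/3)·∫ exp(-3*r)*sin(2*r) dr.
Apply parts again with u = sin(2*r), dv = exp(-3*r) dr: ∫ exp(-3*r)*sin(2*r) dr = -exp(-3*r)*sin(2*r)/3 + (2/3)·I. Substituting back brings back I: I = 2*exp(-3*r)*sin(2*r)/9 - exp(-3*r)*cos(2*r)/3 − (4/9)·I.
Solving for I: (1 + 4/9)·I equals the remaining terms, so I = (9/13)·(2*exp(-3*r)*sin(2*r)/9 - exp(-3*r)*cos(2*r)/3).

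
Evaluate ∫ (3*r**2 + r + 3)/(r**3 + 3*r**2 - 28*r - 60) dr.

Factor the denominator: (r - 5)*(r + 2)*(r + 6).
Partial-fraction decomposition: 105/(44*(r + 6)) - 13/(28*(r + 2)) + 83/(77*(r - 5)).
Integrate each term: A/(r−a) contributes A·log|r−a|.

83*log(r - 5)/77 - 13*log(r + 2)/28 + 105*log(r + 6)/44 + C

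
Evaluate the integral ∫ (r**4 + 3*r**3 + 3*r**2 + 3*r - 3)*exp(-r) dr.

Use integration by parts with u = r**4 + 3*r**3 + 3*r**2 + 3*r - 3, dv = exp(-r) dr, so v = -exp(-r).
Apply parts 4 times (tabular method): alternate signs, differentiate u down to 0, integrate dv up.

(-r**4 - 7*r**3 - 24*r**2 - 51*r - 48)*exp(-r) + C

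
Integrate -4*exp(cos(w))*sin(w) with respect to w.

4*exp(cos(w)) + C

Let u = cos(w), so du = (-sin(w)) dw.
Rewriting, the integral becomes 4·∫ e^u du = 4·e^u.
Substituting back, u = cos(w).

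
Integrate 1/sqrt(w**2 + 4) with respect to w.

Substitute w = 2·tan(θ), so dw = 2·sec(θ)^2 dθ and the radical becomes sqrt(w**2 + 4) = 2·sec(θ) by the Pythagorean identity.
Integrate the resulting trig expression in θ, then back-substitute tan(θ) = w/2, sec(θ) = sqrt(w**2 + 4)/2 (absorbing any constant into C).

log(w + sqrt(w**2 + 4)) + C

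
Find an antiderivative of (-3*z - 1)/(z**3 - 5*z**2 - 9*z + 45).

Factor the denominator: (z - 5)*(z - 3)*(z + 3).
Partial-fraction decomposition: 1/(6*(z + 3)) + 5/(6*(z - 3)) - 1/(z - 5).
Integrate each term: A/(z−a) contributes A·log|z−a|.

-log(z - 5) + 5*log(z - 3)/6 + log(z + 3)/6 + C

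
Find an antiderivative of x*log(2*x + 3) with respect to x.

x**2*log(2*x + 3)/2 - x**2/4 + 3*x/4 - 9*log(2*x + 3)/8 + C

Use integration by parts with u = log(2*x + 3), dv = x dx.
Then du = 2/(2*x + 3) dx and v = x**2/2.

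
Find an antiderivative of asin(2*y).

Use integration by parts with u = arcsin(2*y), dv = dy.
Then du = 2/sqrt(-4*y**2 + 1) dy.

y*asin(2*y) + sqrt(-4*y**2 + 1)/2 + C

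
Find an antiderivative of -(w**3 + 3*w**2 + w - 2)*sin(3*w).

Use integration by parts with u = w**3 + 3*w**2 + w - 2, dv = -sin(3*w) dw, so v = cos(3*w)/3.
Apply parts 3 times (tabular method): alternate signs, differentiate u down to 0, integrate dv up.

w**3*cos(3*w)/3 - w**2*sin(3*w)/3 + w**2*cos(3*w) - 2*w*sin(3*w)/3 + w*cos(3*w)/9 - sin(3*w)/27 - 8*cos(3*w)/9 + C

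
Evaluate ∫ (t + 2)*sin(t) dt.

-t*cos(t) + sin(t) - 2*cos(t) + C

Use integration by parts with u = t + 2, dv = sin(t) dt, so v = -cos(t).
Apply parts 1 times (tabular method): alternate signs, differentiate u down to 0, integrate dv up.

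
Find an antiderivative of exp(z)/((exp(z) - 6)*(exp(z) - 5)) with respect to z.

log(exp(z) - 6) - log(exp(z) - 5) + C

Let u = e^z, du = e^z dz.
The integral becomes ∫ du/((u-5)(u-6)); decompose into partial fractions.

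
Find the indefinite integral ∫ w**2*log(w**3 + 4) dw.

Let u = w**3 + 4, so du = (3*w**2) dw.
The integral becomes (1/3)·∫ log(u) du; integrate by parts with u′=log(u), dv′=du.

w**3*log(w**3 + 4)/3 - w**3/3 + 4*log(w**3 + 4)/3 + C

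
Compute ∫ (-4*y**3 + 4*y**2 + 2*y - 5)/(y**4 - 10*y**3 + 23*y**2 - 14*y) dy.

Factor the denominator: y*(y - 7)*(y - 2)*(y - 1).
Partial-fraction decomposition: -1/(2*(y - 1)) + 17/(10*(y - 2)) - 389/(70*(y - 7)) + 5/(14*y).
Integrate each term: A/(y−a) contributes A·log|y−a|.

5*log(y)/14 - 389*log(y - 7)/70 + 17*log(y - 2)/10 - log(y - 1)/2 + C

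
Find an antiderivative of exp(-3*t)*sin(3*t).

-exp(-3*t)*sin(3*t)/6 - exp(-3*t)*cos(3*t)/6 + C

Let I denote the integral. Integrate by parts with u = sin(3*t), dv = exp(-3*t) dt, so v = -exp(-3*t)/3: I = -exp(-3*t)*sin(3*t)/3 + ∫ exp(-3*t)*cos(3*t) dt.
Apply parts again with u = cos(3*t), dv = exp(-3*t) dt: ∫ exp(-3*t)*cos(3*t) dt = -exp(-3*t)*cos(3*t)/3 − I. Substituting back brings back I: I = -exp(-3*t)*sin(3*t)/3 - exp(-3*t)*cos(3*t)/3 − I.
Solving for I: (1 + 1)·I equals the remaining terms, so I = (1/2)·(-exp(-3*t)*sin(3*t)/3 - exp(-3*t)*cos(3*t)/3).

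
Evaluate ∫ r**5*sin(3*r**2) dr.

Let u = r², du = 2r dr; rewrite as (1/2)∫ u^2·sin(3u) du.
Now integrate by parts 2 times.

-r**4*cos(3*r**2)/6 + r**2*sin(3*r**2)/9 + cos(3*r**2)/27 + C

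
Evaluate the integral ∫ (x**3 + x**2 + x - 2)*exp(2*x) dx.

(4*x**3 - 2*x**2 + 6*x - 11)*exp(2*x)/8 + C

Use integration by parts with u = x**3 + x**2 + x - 2, dv = exp(2*x) dx, so v = exp(2*x)/2.
Apply parts 3 times (tabular method): alternate signs, differentiate u down to 0, integrate dv up.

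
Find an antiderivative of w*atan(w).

w**2*atan(w)/2 - w/2 + atan(w)/2 + C

Use integration by parts with u = arctan(w), dv = w dw.
Then du = 1/(w**2 + 1) dw.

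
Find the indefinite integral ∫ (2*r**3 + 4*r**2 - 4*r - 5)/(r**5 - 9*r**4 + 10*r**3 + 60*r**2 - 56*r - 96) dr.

Factor the denominator: (r - 6)*(r - 4)*(r - 2)*(r + 1)*(r + 2).
Partial-fraction decomposition: 1/(64*(r + 2)) - 1/(105*(r + 1)) + 19/(96*(r - 2)) - 57/(40*(r - 4)) + 547/(448*(r - 6)).
Integrate each term: A/(r−a) contributes A·log|r−a|.

547*log(r - 6)/448 - 57*log(r - 4)/40 + 19*log(r - 2)/96 - log(r + 1)/105 + log(r + 2)/64 + C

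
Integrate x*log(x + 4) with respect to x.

x**2*log(x + 4)/2 - x**2/4 + 2*x - 8*log(x + 4) + C

Use integration by parts with u = log(x + 4), dv = x dx.
Then du = 1/(x + 4) dx and v = x**2/2.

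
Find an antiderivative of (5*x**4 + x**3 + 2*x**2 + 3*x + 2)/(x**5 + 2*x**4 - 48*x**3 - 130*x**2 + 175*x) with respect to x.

2*log(x)/175 + 12469*log(x - 7)/6048 - 13*log(x - 1)/216 + 7169*log(x + 5)/2400 + 3037/(360*x + 1800) + C

Factor the denominator: x*(x - 7)*(x - 1)*(x + 5)**2.
Partial-fraction decomposition: 7169/(2400*(x + 5)) - 3037/(360*(x + 5)**2) - 13/(216*(x - 1)) + 12469/(6048*(x - 7)) + 2/(175*x).
Integrate each term; A/(x−a) gives A·log|x−a|; A/(x−a)² gives −A/(x−a).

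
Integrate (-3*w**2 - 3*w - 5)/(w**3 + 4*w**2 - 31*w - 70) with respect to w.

Factor the denominator: (w - 5)*(w + 2)*(w + 7).
Partial-fraction decomposition: -131/(60*(w + 7)) + 11/(35*(w + 2)) - 95/(84*(w - 5)).
Integrate each term: A/(w−a) contributes A·log|w−a|.

-95*log(w - 5)/84 + 11*log(w + 2)/35 - 131*log(w + 7)/60 + C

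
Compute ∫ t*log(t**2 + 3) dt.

t**2*log(t**2 + 3)/2 - t**2/2 + 3*log(t**2 + 3)/2 + C

Let u = t**2 + 3, so du = (2*t) dt.
The integral becomes (1/2)·∫ log(u) du; integrate by parts with u′=log(u), dv′=du.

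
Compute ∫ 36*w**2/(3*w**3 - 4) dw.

4*log(3*w**3 - 4) + C

Let u = 3*w**3 - 4, so du = (9*w**2) dw.
Rewriting, the integral becomes 4·∫ 1/u du = 4·log(u).
Substituting back, u = 3*w**3 - 4.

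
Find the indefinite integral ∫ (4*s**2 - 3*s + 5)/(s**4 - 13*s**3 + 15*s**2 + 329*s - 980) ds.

Factor the denominator: (s - 7)**2*(s - 4)*(s + 5).
Partial-fraction decomposition: -5/(54*(s + 5)) + 19/(27*(s - 4)) - 11/(18*(s - 7)) + 5/(s - 7)**2.
Integrate each term; A/(s−a) gives A·log|s−a|; A/(s−a)² gives −A/(s−a).

-11*log(s - 7)/18 + 19*log(s - 4)/27 - 5*log(s + 5)/54 - 5/(s - 7) + C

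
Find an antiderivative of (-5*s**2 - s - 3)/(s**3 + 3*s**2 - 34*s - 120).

-189*log(s - 6)/110 + 79*log(s + 4)/10 - 123*log(s + 5)/11 + C

Factor the denominator: (s - 6)*(s + 4)*(s + 5).
Partial-fraction decomposition: -123/(11*(s + 5)) + 79/(10*(s + 4)) - 189/(110*(s - 6)).
Integrate each term: A/(s−a) contributes A·log|s−a|.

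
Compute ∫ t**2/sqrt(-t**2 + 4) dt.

-t*sqrt(-t**2 + 4)/2 + 2*asin(t/2) + C

Substitute t = 2·sin(θ), so dt = 2·cos(θ) dθ and the radical becomes sqrt(-t**2 + 4) = 2·cos(θ) by the Pythagorean identity.
Integrate the resulting trig expression in θ, then back-substitute θ = asin(t/2), sin(θ) = t/2, cos(θ) = sqrt(-t**2 + 4)/2 (absorbing any constant into C).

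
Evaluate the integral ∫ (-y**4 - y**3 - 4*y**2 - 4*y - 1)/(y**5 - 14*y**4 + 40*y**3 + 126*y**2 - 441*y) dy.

Factor the denominator: y*(y - 7)**2*(y - 3)*(y + 3).
Partial-fraction decomposition: -79/(1800*(y + 3)) - 157/(288*(y - 3)) - 16199/(39200*(y - 7)) - 2969/(280*(y - 7)**2) + 1/(441*y).
Integrate each term; A/(y−a) gives A·log|y−a|; A/(y−a)² gives −A/(y−a).

log(y)/441 - 16199*log(y - 7)/39200 - 157*log(y - 3)/288 - 79*log(y + 3)/1800 + 2969/(280*y - 1960) + C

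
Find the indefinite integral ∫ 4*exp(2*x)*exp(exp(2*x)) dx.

Let u = exp(2*x), so du = (2*exp(2*x)) dx.
Rewriting, the integral becomes 2·∫ e^u du = 2·e^u.
Substituting back, u = exp(2*x).

2*exp(exp(2*x)) + C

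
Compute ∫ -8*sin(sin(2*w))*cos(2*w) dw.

Let u = sin(2*w), so du = (2*cos(2*w)) dw.
Rewriting, the integral becomes -4·∫ sin(u) du = -4·-cos(u).
Substituting back, u = sin(2*w).

4*cos(sin(2*w)) + C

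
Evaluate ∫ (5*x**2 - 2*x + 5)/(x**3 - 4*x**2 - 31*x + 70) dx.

59*log(x - 7)/15 - 3*log(x - 2)/5 + 5*log(x + 5)/3 + C

Factor the denominator: (x - 7)*(x - 2)*(x + 5).
Partial-fraction decomposition: 5/(3*(x + 5)) - 3/(5*(x - 2)) + 59/(15*(x - 7)).
Integrate each term: A/(x−a) contributes A·log|x−a|.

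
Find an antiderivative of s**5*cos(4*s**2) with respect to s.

Let u = s², du = 2s ds; rewrite as (1/2)∫ u^2·cos(4u) du.
Now integrate by parts 2 times.

s**4*sin(4*s**2)/8 + s**2*cos(4*s**2)/16 - sin(4*s**2)/64 + C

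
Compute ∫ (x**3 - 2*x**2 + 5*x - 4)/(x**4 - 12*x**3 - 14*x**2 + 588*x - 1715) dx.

Factor the denominator: (x - 7)**2*(x - 5)*(x + 7).
Partial-fraction decomposition: 10/(49*(x + 7)) + 2/(x - 5) - 59/(49*(x - 7)) + 69/(7*(x - 7)**2).
Integrate each term; A/(x−a) gives A·log|x−a|; A/(x−a)² gives −A/(x−a).

-59*log(x - 7)/49 + 2*log(x - 5) + 10*log(x + 7)/49 - 69/(7*x - 49) + C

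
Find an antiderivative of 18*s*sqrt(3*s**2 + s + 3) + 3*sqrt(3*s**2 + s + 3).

Let u = 3*s**2 + s + 3, so du = (6*s + 1) ds.
Rewriting, the integral becomes 3·∫ √u du = 3·(2/3)u^(3/2).
Substituting back, u = 3*s**2 + s + 3.

2*(3*s**2 + s + 3)**(3/2) + C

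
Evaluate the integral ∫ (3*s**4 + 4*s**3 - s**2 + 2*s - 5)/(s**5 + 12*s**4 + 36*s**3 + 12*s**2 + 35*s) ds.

Factor the denominator: s*(s + 5)*(s + 7)*(s**2 + 1).
Partial-fraction decomposition: (29*s - 28)/(650*(s**2 + 1)) + 5763/(700*(s + 7)) - 267/(52*(s + 5)) - 1/(7*s).
Integrate each term; A/(s−a) gives A·log|s−a|; the (Bs+D)/(s²+p²) term gives a log and an atan.

-log(s)/7 - 267*log(s + 5)/52 + 5763*log(s + 7)/700 + 29*log(s**2 + 1)/1300 - 14*atan(s)/325 + C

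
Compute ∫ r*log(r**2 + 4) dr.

Let u = r**2 + 4, so du = (2*r) dr.
The integral becomes (1/2)·∫ log(u) du; integrate by parts with u′=log(u), dv′=du.

r**2*log(r**2 + 4)/2 - r**2/2 + 2*log(r**2 + 4) + C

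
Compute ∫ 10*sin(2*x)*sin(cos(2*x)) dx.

5*cos(cos(2*x)) + C

Let u = cos(2*x), so du = (-2*sin(2*x)) dx.
Rewriting, the integral becomes -5·∫ sin(u) du = -5·-cos(u).
Substituting back, u = cos(2*x).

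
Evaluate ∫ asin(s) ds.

s*asin(s) + sqrt(-s**2 + 1) + C

Use integration by parts with u = arcsin(s), dv = ds.
Then du = 1/sqrt(-s**2 + 1) ds.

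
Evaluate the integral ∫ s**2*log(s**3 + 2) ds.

s**3*log(s**3 + 2)/3 - s**3/3 + 2*log(s**3 + 2)/3 + C

Let u = s**3 + 2, so du = (3*s**2) ds.
The integral becomes (1/3)·∫ log(u) du; integrate by parts with u′=log(u), dv′=du.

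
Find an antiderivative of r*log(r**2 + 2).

r**2*log(r**2 + 2)/2 - r**2/2 + log(r**2 + 2) + C

Let u = r**2 + 2, so du = (2*r) dr.
The integral becomes (1/2)·∫ log(u) du; integrate by parts with u′=log(u), dv′=du.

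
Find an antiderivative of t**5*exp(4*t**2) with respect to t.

(8*t**4 - 4*t**2 + 1)*exp(4*t**2)/64 + C

Let u = t², du = 2t dt; rewrite as (1/2)∫ u^2·exp(4u) du.
Now integrate by parts 2 times.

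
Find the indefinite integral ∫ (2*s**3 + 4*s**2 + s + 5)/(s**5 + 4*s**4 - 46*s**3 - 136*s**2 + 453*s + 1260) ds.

Factor the denominator: (s - 5)*(s - 4)*(s + 3)**2*(s + 7).
Partial-fraction decomposition: -41/(176*(s + 7)) + 215/(1568*(s + 3)) - 1/(14*(s + 3)**2) - 201/(539*(s - 4)) + 15/(32*(s - 5)).
Integrate each term; A/(s−a) gives A·log|s−a|; A/(s−a)² gives −A/(s−a).

15*log(s - 5)/32 - 201*log(s - 4)/539 + 215*log(s + 3)/1568 - 41*log(s + 7)/176 + 1/(14*s + 42) + C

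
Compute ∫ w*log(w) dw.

Use integration by parts with u = log(w), dv = w dw.
Then du = 1/w dw and v = w**2/2.

w**2*log(w)/2 - w**2/4 + C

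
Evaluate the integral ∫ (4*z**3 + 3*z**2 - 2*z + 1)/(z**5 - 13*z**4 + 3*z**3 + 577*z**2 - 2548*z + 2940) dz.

753*log(z - 7)/70 - 961*log(z - 6)/52 + 283*log(z - 5)/36 - 41*log(z - 2)/540 - 605*log(z + 7)/9828 + C

Factor the denominator: (z - 7)*(z - 6)*(z - 5)*(z - 2)*(z + 7).
Partial-fraction decomposition: -605/(9828*(z + 7)) - 41/(540*(z - 2)) + 283/(36*(z - 5)) - 961/(52*(z - 6)) + 753/(70*(z - 7)).
Integrate each term: A/(z−a) contributes A·log|z−a|.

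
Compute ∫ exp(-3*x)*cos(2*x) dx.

Let I denote the integral. Integrate by parts with u = cos(2*x), dv = exp(-3*x) dx, so v = -exp(-3*x)/3: I = -exp(-3*x)*cos(2*x)/3 − (2/3)·∫ exp(-3*x)*sin(2*x) dx.
Apply parts again with u = sin(2*x), dv = exp(-3*x) dx: ∫ exp(-3*x)*sin(2*x) dx = -exp(-3*x)*sin(2*x)/3 + (2/3)·I. Substituting back brings back I: I = 2*exp(-3*x)*sin(2*x)/9 - exp(-3*x)*cos(2*x)/3 − (4/9)·I.
Solving for I: (1 + 4/9)·I equals the remaining terms, so I = (9/13)·(2*exp(-3*x)*sin(2*x)/9 - exp(-3*x)*cos(2*x)/3).

2*exp(-3*x)*sin(2*x)/13 - 3*exp(-3*x)*cos(2*x)/13 + C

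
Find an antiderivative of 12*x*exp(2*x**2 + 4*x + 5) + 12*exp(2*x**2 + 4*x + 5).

Let u = 2*x**2 + 4*x + 5, so du = (4*x + 4) dx.
Rewriting, the integral becomes 3·∫ e^u du = 3·e^u.
Substituting back, u = 2*x**2 + 4*x + 5.

3*exp(2*x**2 + 4*x + 5) + C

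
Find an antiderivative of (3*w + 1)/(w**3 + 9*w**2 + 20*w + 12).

-2*log(w + 1)/5 + 5*log(w + 2)/4 - 17*log(w + 6)/20 + C

Factor the denominator: (w + 1)*(w + 2)*(w + 6).
Partial-fraction decomposition: -17/(20*(w + 6)) + 5/(4*(w + 2)) - 2/(5*(w + 1)).
Integrate each term: A/(w−a) contributes A·log|w−a|.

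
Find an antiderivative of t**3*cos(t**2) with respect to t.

t**2*sin(t**2)/2 + cos(t**2)/2 + C

Let u = t², du = 2t dt; rewrite as (1/2)∫ u^1·cos(1u) du.
Now integrate by parts 1 time.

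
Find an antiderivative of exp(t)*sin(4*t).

exp(t)*sin(4*t)/17 - 4*exp(t)*cos(4*t)/17 + C

Let I denote the integral. Integrate by parts with u = sin(4*t), dv = exp(t) dt, so v = exp(t): I = exp(t)*sin(4*t) − 4·∫ exp(t)*cos(4*t) dt.
Apply parts again with u = cos(4*t), dv = exp(t) dt: ∫ exp(t)*cos(4*t) dt = exp(t)*cos(4*t) + 4·I. Substituting back brings back I: I = exp(t)*sin(4*t) - 4*exp(t)*cos(4*t) − 16·I.
Solving for I: (1 + 16)·I equals the remaining terms, so I = (1/17)·(exp(t)*sin(4*t) - 4*exp(t)*cos(4*t)).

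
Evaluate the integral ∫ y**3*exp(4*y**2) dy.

Let u = y², du = 2y dy; rewrite as (1/2)∫ u^1·exp(4u) du.
Now integrate by parts 1 time.

(4*y**2 - 1)*exp(4*y**2)/32 + C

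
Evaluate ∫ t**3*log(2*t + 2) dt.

Use integration by parts with u = log(2*t + 2), dv = t**3 dt.
Then du = 2/(2*t + 2) dt and v = t**4/4.

t**4*log(2*t + 2)/4 - t**4/16 + t**3/12 - t**2/8 + t/4 - log(t + 1)/4 + C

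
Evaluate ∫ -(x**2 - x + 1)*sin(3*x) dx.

Use integration by parts with u = x**2 - x + 1, dv = -sin(3*x) dx, so v = cos(3*x)/3.
Apply parts 2 times (tabular method): alternate signs, differentiate u down to 0, integrate dv up.

x**2*cos(3*x)/3 - 2*x*sin(3*x)/9 - x*cos(3*x)/3 + sin(3*x)/9 + 7*cos(3*x)/27 + C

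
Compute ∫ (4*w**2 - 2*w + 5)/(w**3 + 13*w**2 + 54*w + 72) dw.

Factor the denominator: (w + 3)*(w + 4)*(w + 6).
Partial-fraction decomposition: 161/(6*(w + 6)) - 77/(2*(w + 4)) + 47/(3*(w + 3)).
Integrate each term: A/(w−a) contributes A·log|w−a|.

47*log(w + 3)/3 - 77*log(w + 4)/2 + 161*log(w + 6)/6 + C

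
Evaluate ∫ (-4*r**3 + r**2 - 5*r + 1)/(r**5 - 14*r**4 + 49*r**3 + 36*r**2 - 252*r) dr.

Factor the denominator: r*(r - 7)*(r - 6)*(r - 3)*(r + 2).
Partial-fraction decomposition: 47/(720*(r + 2)) - 113/(180*(r - 3)) + 857/(144*(r - 6)) - 1357/(252*(r - 7)) - 1/(252*r).
Integrate each term: A/(r−a) contributes A·log|r−a|.

-log(r)/252 - 1357*log(r - 7)/252 + 857*log(r - 6)/144 - 113*log(r - 3)/180 + 47*log(r + 2)/720 + C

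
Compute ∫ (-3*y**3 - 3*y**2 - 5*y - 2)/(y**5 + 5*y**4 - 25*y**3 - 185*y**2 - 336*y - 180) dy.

Factor the denominator: (y - 6)*(y + 1)*(y + 2)*(y + 3)*(y + 5).
Partial-fraction decomposition: 323/(264*(y + 5)) - 67/(36*(y + 3)) + 5/(6*(y + 2)) - 3/(56*(y + 1)) - 197/(1386*(y - 6)).
Integrate each term: A/(y−a) contributes A·log|y−a|.

-197*log(y - 6)/1386 - 3*log(y + 1)/56 + 5*log(y + 2)/6 - 67*log(y + 3)/36 + 323*log(y + 5)/264 + C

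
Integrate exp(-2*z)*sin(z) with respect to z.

Let I denote the integral. Integrate by parts with u = sin(z), dv = exp(-2*z) dz, so v = -exp(-2*z)/2: I = -exp(-2*z)*sin(z)/2 + (1/2)·∫ exp(-2*z)*cos(z) dz.
Apply parts again with u = cos(z), dv = exp(-2*z) dz: ∫ exp(-2*z)*cos(z) dz = -exp(-2*z)*cos(z)/2 − (1/2)·I. Substituting back brings back I: I = -exp(-2*z)*sin(z)/2 - exp(-2*z)*cos(z)/4 − (1/4)·I.
Solving for I: (1 + 1/4)·I equals the remaining terms, so I = (4/5)·(-exp(-2*z)*sin(z)/2 - exp(-2*z)*cos(z)/4).

-2*exp(-2*z)*sin(z)/5 - exp(-2*z)*cos(z)/5 + C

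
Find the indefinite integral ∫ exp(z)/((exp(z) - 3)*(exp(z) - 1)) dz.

Let u = e^z, du = e^z dz.
The integral becomes ∫ du/((u-3)(u-1)); decompose into partial fractions.

log(exp(z) - 3)/2 - log(exp(z) - 1)/2 + C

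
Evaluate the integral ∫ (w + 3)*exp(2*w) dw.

Use integration by parts with u = w + 3, dv = exp(2*w) dw, so v = exp(2*w)/2.
Apply parts 1 times (tabular method): alternate signs, differentiate u down to 0, integrate dv up.

(2*w + 5)*exp(2*w)/4 + C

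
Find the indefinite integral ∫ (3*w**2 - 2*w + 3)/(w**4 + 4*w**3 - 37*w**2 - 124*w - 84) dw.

Factor the denominator: (w - 6)*(w + 1)*(w + 2)*(w + 7).
Partial-fraction decomposition: -82/(195*(w + 7)) + 19/(40*(w + 2)) - 4/(21*(w + 1)) + 99/(728*(w - 6)).
Integrate each term: A/(w−a) contributes A·log|w−a|.

99*log(w - 6)/728 - 4*log(w + 1)/21 + 19*log(w + 2)/40 - 82*log(w + 7)/195 + C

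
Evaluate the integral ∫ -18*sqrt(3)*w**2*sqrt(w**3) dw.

Let u = 3*w**3, so du = (9*w**2) dw.
Rewriting, the integral becomes -2·∫ √u du = -2·(2/3)u^(3/2).
Substituting back, u = 3*w**3.

-4*sqrt(3)*(w**3)**(3/2) + C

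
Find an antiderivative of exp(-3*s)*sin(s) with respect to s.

-3*exp(-3*s)*sin(s)/10 - exp(-3*s)*cos(s)/10 + C

Let I denote the integral. Integrate by parts with u = sin(s), dv = exp(-3*s) ds, so v = -exp(-3*s)/3: I = -exp(-3*s)*sin(s)/3 + (1/3)·∫ exp(-3*s)*cos(s) ds.
Apply parts again with u = cos(s), dv = exp(-3*s) ds: ∫ exp(-3*s)*cos(s) ds = -exp(-3*s)*cos(s)/3 − (1/3)·I. Substituting back brings back I: I = -exp(-3*s)*sin(s)/3 - exp(-3*s)*cos(s)/9 − (1/9)·I.
Solving for I: (1 + 1/9)·I equals the remaining terms, so I = (9/10)·(-exp(-3*s)*sin(s)/3 - exp(-3*s)*cos(s)/9).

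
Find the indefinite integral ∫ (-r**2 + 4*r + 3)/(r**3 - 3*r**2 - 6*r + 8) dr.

log(r - 4)/6 - 2*log(r - 1)/3 - log(r + 2)/2 + C

Factor the denominator: (r - 4)*(r - 1)*(r + 2).
Partial-fraction decomposition: -1/(2*(r + 2)) - 2/(3*(r - 1)) + 1/(6*(r - 4)).
Integrate each term: A/(r−a) contributes A·log|r−a|.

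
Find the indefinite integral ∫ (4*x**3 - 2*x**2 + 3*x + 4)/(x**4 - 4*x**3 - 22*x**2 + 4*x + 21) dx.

433*log(x - 7)/160 - 3*log(x - 1)/16 - 5*log(x + 1)/32 + 131*log(x + 3)/80 + C

Factor the denominator: (x - 7)*(x - 1)*(x + 1)*(x + 3).
Partial-fraction decomposition: 131/(80*(x + 3)) - 5/(32*(x + 1)) - 3/(16*(x - 1)) + 433/(160*(x - 7)).
Integrate each term: A/(x−a) contributes A·log|x−a|.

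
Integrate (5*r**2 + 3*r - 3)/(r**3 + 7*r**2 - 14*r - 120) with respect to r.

89*log(r - 4)/90 - 107*log(r + 5)/9 + 159*log(r + 6)/10 + C

Factor the denominator: (r - 4)*(r + 5)*(r + 6).
Partial-fraction decomposition: 159/(10*(r + 6)) - 107/(9*(r + 5)) + 89/(90*(r - 4)).
Integrate each term: A/(r−a) contributes A·log|r−a|.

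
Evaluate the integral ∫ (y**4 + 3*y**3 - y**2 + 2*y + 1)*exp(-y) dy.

(-y**4 - 7*y**3 - 20*y**2 - 42*y - 43)*exp(-y) + C

Use integration by parts with u = y**4 + 3*y**3 - y**2 + 2*y + 1, dv = exp(-y) dy, so v = -exp(-y).
Apply parts 4 times (tabular method): alternate signs, differentiate u down to 0, integrate dv up.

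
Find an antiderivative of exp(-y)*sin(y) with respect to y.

Let I denote the integral. Integrate by parts with u = sin(y), dv = exp(-y) dy, so v = -exp(-y): I = -exp(-y)*sin(y) + ∫ exp(-y)*cos(y) dy.
Apply parts again with u = cos(y), dv = exp(-y) dy: ∫ exp(-y)*cos(y) dy = -exp(-y)*cos(y) − I. Substituting back brings back I: I = -exp(-y)*sin(y) - exp(-y)*cos(y) − I.
Solving for I: (1 + 1)·I equals the remaining terms, so I = (1/2)·(-exp(-y)*sin(y) - exp(-y)*cos(y)).

-exp(-y)*sin(y)/2 - exp(-y)*cos(y)/2 + C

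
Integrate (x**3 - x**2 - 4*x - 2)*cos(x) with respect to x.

x**3*sin(x) - x**2*sin(x) + 3*x**2*cos(x) - 10*x*sin(x) - 2*x*cos(x) - 10*cos(x) + C

Use integration by parts with u = x**3 - x**2 - 4*x - 2, dv = cos(x) dx, so v = sin(x).
Apply parts 3 times (tabular method): alternate signs, differentiate u down to 0, integrate dv up.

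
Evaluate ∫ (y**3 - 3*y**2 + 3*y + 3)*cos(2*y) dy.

Use integration by parts with u = y**3 - 3*y**2 + 3*y + 3, dv = cos(2*y) dy, so v = sin(2*y)/2.
Apply parts 3 times (tabular method): alternate signs, differentiate u down to 0, integrate dv up.

y**3*sin(2*y)/2 - 3*y**2*sin(2*y)/2 + 3*y**2*cos(2*y)/4 + 3*y*sin(2*y)/4 - 3*y*cos(2*y)/2 + 9*sin(2*y)/4 + 3*cos(2*y)/8 + C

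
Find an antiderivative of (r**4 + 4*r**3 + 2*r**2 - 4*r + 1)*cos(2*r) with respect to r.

Use integration by parts with u = r**4 + 4*r**3 + 2*r**2 - 4*r + 1, dv = cos(2*r) dr, so v = sin(2*r)/2.
Apply parts 4 times (tabular method): alternate signs, differentiate u down to 0, integrate dv up.

r**4*sin(2*r)/2 + 2*r**3*sin(2*r) + r**3*cos(2*r) - r**2*sin(2*r)/2 + 3*r**2*cos(2*r) - 5*r*sin(2*r) - r*cos(2*r)/2 + 3*sin(2*r)/4 - 5*cos(2*r)/2 + C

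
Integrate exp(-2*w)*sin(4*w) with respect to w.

-exp(-2*w)*sin(4*w)/10 - exp(-2*w)*cos(4*w)/5 + C

Let I denote the integral. Integrate by parts with u = sin(4*w), dv = exp(-2*w) dw, so v = -exp(-2*w)/2: I = -exp(-2*w)*sin(4*w)/2 + 2·∫ exp(-2*w)*cos(4*w) dw.
Apply parts again with u = cos(4*w), dv = exp(-2*w) dw: ∫ exp(-2*w)*cos(4*w) dw = -exp(-2*w)*cos(4*w)/2 − 2·I. Substituting back brings back I: I = -exp(-2*w)*sin(4*w)/2 - exp(-2*w)*cos(4*w) − 4·I.
Solving for I: (1 + 4)·I equals the remaining terms, so I = (1/5)·(-exp(-2*w)*sin(4*w)/2 - exp(-2*w)*cos(4*w)).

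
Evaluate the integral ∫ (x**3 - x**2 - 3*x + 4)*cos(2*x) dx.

Use integration by parts with u = x**3 - x**2 - 3*x + 4, dv = cos(2*x) dx, so v = sin(2*x)/2.
Apply parts 3 times (tabular method): alternate signs, differentiate u down to 0, integrate dv up.

x**3*sin(2*x)/2 - x**2*sin(2*x)/2 + 3*x**2*cos(2*x)/4 - 9*x*sin(2*x)/4 - x*cos(2*x)/2 + 9*sin(2*x)/4 - 9*cos(2*x)/8 + C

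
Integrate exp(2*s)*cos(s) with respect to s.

Let I denote the integral. Integrate by parts with u = cos(s), dv = exp(2*s) ds, so v = exp(2*s)/2: I = exp(2*s)*cos(s)/2 + (1/2)·∫ exp(2*s)*sin(s) ds.
Apply parts again with u = sin(s), dv = exp(2*s) ds: ∫ exp(2*s)*sin(s) ds = exp(2*s)*sin(s)/2 − (1/2)·I. Substituting back brings back I: I = exp(2*s)*sin(s)/4 + exp(2*s)*cos(s)/2 − (1/4)·I.
Solving for I: (1 + 1/4)·I equals the remaining terms, so I = (4/5)·(exp(2*s)*sin(s)/4 + exp(2*s)*cos(s)/2).

exp(2*s)*sin(s)/5 + 2*exp(2*s)*cos(s)/5 + C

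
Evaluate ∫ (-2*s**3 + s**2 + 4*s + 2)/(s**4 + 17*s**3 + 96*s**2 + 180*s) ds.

log(s)/90 - 257*log(s + 5)/5 + 889*log(s + 6)/18 - 223/(3*s + 18) + C

Factor the denominator: s*(s + 5)*(s + 6)**2.
Partial-fraction decomposition: 889/(18*(s + 6)) + 223/(3*(s + 6)**2) - 257/(5*(s + 5)) + 1/(90*s).
Integrate each term; A/(s−a) gives A·log|s−a|; A/(s−a)² gives −A/(s−a).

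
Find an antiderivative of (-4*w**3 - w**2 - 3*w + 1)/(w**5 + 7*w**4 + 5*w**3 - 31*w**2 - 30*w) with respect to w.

-log(w)/30 - 41*log(w - 2)/210 + 7*log(w + 1)/24 - 109*log(w + 3)/60 + 491*log(w + 5)/280 + C

Factor the denominator: w*(w - 2)*(w + 1)*(w + 3)*(w + 5).
Partial-fraction decomposition: 491/(280*(w + 5)) - 109/(60*(w + 3)) + 7/(24*(w + 1)) - 41/(210*(w - 2)) - 1/(30*w).
Integrate each term: A/(w−a) contributes A·log|w−a|.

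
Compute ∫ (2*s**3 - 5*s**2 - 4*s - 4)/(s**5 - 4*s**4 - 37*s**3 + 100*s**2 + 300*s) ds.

-log(s)/75 + 14*log(s - 6)/33 - 101*log(s - 5)/350 + 2*log(s + 2)/21 - 359*log(s + 5)/1650 + C

Factor the denominator: s*(s - 6)*(s - 5)*(s + 2)*(s + 5).
Partial-fraction decomposition: -359/(1650*(s + 5)) + 2/(21*(s + 2)) - 101/(350*(s - 5)) + 14/(33*(s - 6)) - 1/(75*s).
Integrate each term: A/(s−a) contributes A·log|s−a|.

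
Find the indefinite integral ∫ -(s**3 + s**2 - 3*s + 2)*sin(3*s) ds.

Use integration by parts with u = s**3 + s**2 - 3*s + 2, dv = -sin(3*s) ds, so v = cos(3*s)/3.
Apply parts 3 times (tabular method): alternate signs, differentiate u down to 0, integrate dv up.

s**3*cos(3*s)/3 - s**2*sin(3*s)/3 + s**2*cos(3*s)/3 - 2*s*sin(3*s)/9 - 11*s*cos(3*s)/9 + 11*sin(3*s)/27 + 16*cos(3*s)/27 + C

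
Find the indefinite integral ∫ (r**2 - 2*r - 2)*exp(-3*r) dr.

(-9*r**2 + 12*r + 22)*exp(-3*r)/27 + C

Use integration by parts with u = r**2 - 2*r - 2, dv = exp(-3*r) dr, so v = -exp(-3*r)/3.
Apply parts 2 times (tabular method): alternate signs, differentiate u down to 0, integrate dv up.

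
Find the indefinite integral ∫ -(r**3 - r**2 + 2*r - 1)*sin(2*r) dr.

r**3*cos(2*r)/2 - 3*r**2*sin(2*r)/4 - r**2*cos(2*r)/2 + r*sin(2*r)/2 + r*cos(2*r)/4 - sin(2*r)/8 - cos(2*r)/4 + C

Use integration by parts with u = r**3 - r**2 + 2*r - 1, dv = -sin(2*r) dr, so v = cos(2*r)/2.
Apply parts 3 times (tabular method): alternate signs, differentiate u down to 0, integrate dv up.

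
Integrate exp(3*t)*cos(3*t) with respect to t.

Let I denote the integral. Integrate by parts with u = cos(3*t), dv = exp(3*t) dt, so v = exp(3*t)/3: I = exp(3*t)*cos(3*t)/3 + ∫ exp(3*t)*sin(3*t) dt.
Apply parts again with u = sin(3*t), dv = exp(3*t) dt: ∫ exp(3*t)*sin(3*t) dt = exp(3*t)*sin(3*t)/3 − I. Substituting back brings back I: I = exp(3*t)*sin(3*t)/3 + exp(3*t)*cos(3*t)/3 − I.
Solving for I: (1 + 1)·I equals the remaining terms, so I = (1/2)·(exp(3*t)*sin(3*t)/3 + exp(3*t)*cos(3*t)/3).

exp(3*t)*sin(3*t)/6 + exp(3*t)*cos(3*t)/6 + C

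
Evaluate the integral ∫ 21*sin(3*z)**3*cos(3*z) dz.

Let u = sin(3*z), so du = (3*cos(3*z)) dz.
Rewriting, the integral becomes 7·∫ u^3 du = 7·u^4/4.
Substituting back, u = sin(3*z).

7*sin(3*z)**4/4 + C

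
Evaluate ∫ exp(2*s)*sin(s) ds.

2*exp(2*s)*sin(s)/5 - exp(2*s)*cos(s)/5 + C

Let I denote the integral. Integrate by parts with u = sin(s), dv = exp(2*s) ds, so v = exp(2*s)/2: I = exp(2*s)*sin(s)/2 − (1/2)·∫ exp(2*s)*cos(s) ds.
Apply parts again with u = cos(s), dv = exp(2*s) ds: ∫ exp(2*s)*cos(s) ds = exp(2*s)*cos(s)/2 + (1/2)·I. Substituting back brings back I: I = exp(2*s)*sin(s)/2 - exp(2*s)*cos(s)/4 − (1/4)·I.
Solving for I: (1 + 1/4)·I equals the remaining terms, so I = (4/5)·(exp(2*s)*sin(s)/2 - exp(2*s)*cos(s)/4).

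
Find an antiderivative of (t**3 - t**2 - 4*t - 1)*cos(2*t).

Use integration by parts with u = t**3 - t**2 - 4*t - 1, dv = cos(2*t) dt, so v = sin(2*t)/2.
Apply parts 3 times (tabular method): alternate signs, differentiate u down to 0, integrate dv up.

t**3*sin(2*t)/2 - t**2*sin(2*t)/2 + 3*t**2*cos(2*t)/4 - 11*t*sin(2*t)/4 - t*cos(2*t)/2 - sin(2*t)/4 - 11*cos(2*t)/8 + C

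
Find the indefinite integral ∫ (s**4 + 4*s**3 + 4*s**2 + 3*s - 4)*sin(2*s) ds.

Use integration by parts with u = s**4 + 4*s**3 + 4*s**2 + 3*s - 4, dv = sin(2*s) ds, so v = -cos(2*s)/2.
Apply parts 4 times (tabular method): alternate signs, differentiate u down to 0, integrate dv up.

-s**4*cos(2*s)/2 + s**3*sin(2*s) - 2*s**3*cos(2*s) + 3*s**2*sin(2*s) - s**2*cos(2*s)/2 + s*sin(2*s)/2 + 3*s*cos(2*s)/2 - 3*sin(2*s)/4 + 9*cos(2*s)/4 + C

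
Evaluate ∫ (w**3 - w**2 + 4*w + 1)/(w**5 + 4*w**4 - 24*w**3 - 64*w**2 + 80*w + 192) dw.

Factor the denominator: (w - 4)*(w - 2)*(w + 2)**2*(w + 6).
Partial-fraction decomposition: -55/(256*(w + 6)) + 101/(576*(w + 2)) - 19/(96*(w + 2)**2) - 13/(256*(w - 2)) + 13/(144*(w - 4)).
Integrate each term; A/(w−a) gives A·log|w−a|; A/(w−a)² gives −A/(w−a).

13*log(w - 4)/144 - 13*log(w - 2)/256 + 101*log(w + 2)/576 - 55*log(w + 6)/256 + 19/(96*w + 192) + C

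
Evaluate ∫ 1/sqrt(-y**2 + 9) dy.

asin(y/3) + C

Substitute y = 3·sin(θ), so dy = 3·cos(θ) dθ and the radical becomes sqrt(-y**2 + 9) = 3·cos(θ) by the Pythagorean identity.
Integrate the resulting trig expression in θ, then back-substitute θ = asin(y/3), sin(θ) = y/3, cos(θ) = sqrt(-y**2 + 9)/3 (absorbing any constant into C).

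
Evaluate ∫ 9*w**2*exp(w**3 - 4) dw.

Let u = w**3 - 4, so du = (3*w**2) dw.
Rewriting, the integral becomes 3·∫ e^u du = 3·e^u.
Substituting back, u = w**3 - 4.

3*exp(w**3 - 4) + C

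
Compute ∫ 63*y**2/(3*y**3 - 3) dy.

Let u = 3*y**3 - 3, so du = (9*y**2) dy.
Rewriting, the integral becomes 7·∫ 1/u du = 7·log(u).
Substituting back, u = 3*y**3 - 3.

7*log(3*y**3 - 3) + C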